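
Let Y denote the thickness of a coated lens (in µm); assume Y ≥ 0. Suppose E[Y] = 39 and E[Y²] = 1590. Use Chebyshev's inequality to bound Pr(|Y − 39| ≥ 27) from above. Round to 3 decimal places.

0.095

Var(Y) = E[Y²] − (E[Y])² = 1590 − 1521 = 69.
Chebyshev's inequality: Pr(|Y − μ| ≥ t) ≤ Var(Y)/t² = 69/729 = 0.0947.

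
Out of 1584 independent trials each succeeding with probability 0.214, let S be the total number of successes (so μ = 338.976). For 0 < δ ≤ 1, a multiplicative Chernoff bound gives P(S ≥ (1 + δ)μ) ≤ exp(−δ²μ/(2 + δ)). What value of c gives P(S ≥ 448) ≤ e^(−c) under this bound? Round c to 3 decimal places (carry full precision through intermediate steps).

15.104

Write 448 = (1 + δ)μ, so δ = 448/338.976 − 1 = 0.3216275…
Then the exponent is δ²μ/(2 + δ) = (448 − μ)² / (μ·(2 + δ)) = 15.103679.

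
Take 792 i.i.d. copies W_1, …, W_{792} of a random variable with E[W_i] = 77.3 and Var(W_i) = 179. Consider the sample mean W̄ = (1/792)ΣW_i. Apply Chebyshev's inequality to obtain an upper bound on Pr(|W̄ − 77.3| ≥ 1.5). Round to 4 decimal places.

0.1004

Var(W̄) = Var(W_i)/n = 179/792 = 0.22601.
Chebyshev: Pr(|W̄ − 77.3| ≥ 1.5) ≤ Var(W̄)/(1.5)² = 179/(792·1.5²) = 0.1004.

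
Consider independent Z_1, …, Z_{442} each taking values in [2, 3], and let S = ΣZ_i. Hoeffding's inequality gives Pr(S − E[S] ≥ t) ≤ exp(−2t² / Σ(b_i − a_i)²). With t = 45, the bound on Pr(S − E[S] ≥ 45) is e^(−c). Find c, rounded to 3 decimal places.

9.163

Σ(b_i − a_i)² = 442·(1)² = 442.
c = 2t²/442 = 2·45²/442 = 9.1629.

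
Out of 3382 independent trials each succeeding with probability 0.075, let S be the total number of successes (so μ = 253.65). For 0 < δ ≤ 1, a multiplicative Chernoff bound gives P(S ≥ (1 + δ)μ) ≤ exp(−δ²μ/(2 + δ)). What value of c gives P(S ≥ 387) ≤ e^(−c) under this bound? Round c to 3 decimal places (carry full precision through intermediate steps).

27.757

Write 387 = (1 + δ)μ, so δ = 387/253.65 − 1 = 0.5257244…
Then the exponent is δ²μ/(2 + δ) = (387 − μ)² / (μ·(2 + δ)) = 27.756532.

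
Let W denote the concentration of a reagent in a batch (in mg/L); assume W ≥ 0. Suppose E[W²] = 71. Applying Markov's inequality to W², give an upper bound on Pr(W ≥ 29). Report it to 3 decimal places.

0.084

Since W ≥ 0, the event {W ≥ 29} is the same as {W² ≥ 841}.
Markov's inequality applied to W² gives Pr(W² ≥ 841) ≤ E[W²]/841 = 71/841 = 0.0844.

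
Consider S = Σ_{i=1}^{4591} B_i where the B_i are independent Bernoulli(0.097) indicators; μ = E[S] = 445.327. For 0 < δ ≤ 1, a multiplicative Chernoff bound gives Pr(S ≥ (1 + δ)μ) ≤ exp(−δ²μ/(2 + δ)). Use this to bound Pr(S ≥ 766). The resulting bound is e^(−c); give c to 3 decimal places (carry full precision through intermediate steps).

Write 766 = (1 + δ)μ, so δ = 766/445.327 − 1 = 0.7200843…
Then the exponent is δ²μ/(2 + δ) = (766 − μ)² / (μ·(2 + δ)) = 84.891341.

84.891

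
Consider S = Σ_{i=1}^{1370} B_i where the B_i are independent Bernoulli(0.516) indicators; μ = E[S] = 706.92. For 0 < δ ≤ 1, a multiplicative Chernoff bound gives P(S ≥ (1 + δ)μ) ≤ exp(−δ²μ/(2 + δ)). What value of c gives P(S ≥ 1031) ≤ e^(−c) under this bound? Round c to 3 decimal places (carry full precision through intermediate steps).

Write 1031 = (1 + δ)μ, so δ = 1031/706.92 − 1 = 0.4584394…
Then the exponent is δ²μ/(2 + δ) = (1031 − μ)² / (μ·(2 + δ)) = 60.433073.

60.433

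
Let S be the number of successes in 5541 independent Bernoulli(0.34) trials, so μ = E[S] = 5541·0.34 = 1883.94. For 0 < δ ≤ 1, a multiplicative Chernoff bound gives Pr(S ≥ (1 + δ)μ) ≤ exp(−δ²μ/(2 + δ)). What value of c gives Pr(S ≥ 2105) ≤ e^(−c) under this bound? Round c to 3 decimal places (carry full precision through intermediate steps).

Write 2105 = (1 + δ)μ, so δ = 2105/1883.94 − 1 = 0.1173392…
Then the exponent is δ²μ/(2 + δ) = (2105 − μ)² / (μ·(2 + δ)) = 12.250754.

12.251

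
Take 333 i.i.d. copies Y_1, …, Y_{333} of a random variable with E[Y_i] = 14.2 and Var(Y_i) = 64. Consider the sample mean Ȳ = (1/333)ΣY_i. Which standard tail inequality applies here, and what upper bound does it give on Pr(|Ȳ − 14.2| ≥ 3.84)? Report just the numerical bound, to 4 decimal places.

0.0130

With mean and variance of each term known, Chebyshev's inequality bounds the deviation of the sum (or sample mean).
Var(Ȳ) = Var(Y_i)/n = 64/333 = 0.19219.
Chebyshev: Pr(|Ȳ − 14.2| ≥ 3.84) ≤ Var(Ȳ)/(3.84)² = 64/(333·3.84²) = 0.0130.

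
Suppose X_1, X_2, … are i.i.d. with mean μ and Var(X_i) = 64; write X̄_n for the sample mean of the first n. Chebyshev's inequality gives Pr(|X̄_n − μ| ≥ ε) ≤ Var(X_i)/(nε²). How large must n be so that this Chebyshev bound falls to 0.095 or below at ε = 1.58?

Require 64/(n·1.58²) ≤ 0.095, i.e. n ≥ 64/(0.095·1.58²) = 269.862.
The smallest integer n is 270.

270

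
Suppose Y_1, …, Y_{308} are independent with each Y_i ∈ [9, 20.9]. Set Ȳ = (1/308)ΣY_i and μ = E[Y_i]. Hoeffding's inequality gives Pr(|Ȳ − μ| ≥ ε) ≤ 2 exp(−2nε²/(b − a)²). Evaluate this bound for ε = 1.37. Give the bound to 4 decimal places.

0.0006

Exponent: 2nε²/(b − a)² = 2·308·1.37² / 11.9² = 8.16447.
Bound = 2·exp(−8.16447) = 0.00057.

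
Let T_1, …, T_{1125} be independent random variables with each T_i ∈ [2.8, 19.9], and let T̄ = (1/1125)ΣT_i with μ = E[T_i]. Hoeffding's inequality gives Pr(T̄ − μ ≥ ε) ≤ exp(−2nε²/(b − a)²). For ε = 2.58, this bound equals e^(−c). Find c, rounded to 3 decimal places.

51.219

c = 2nε²/(b − a)² = 2·1125·2.58² / 17.1² = 51.2188.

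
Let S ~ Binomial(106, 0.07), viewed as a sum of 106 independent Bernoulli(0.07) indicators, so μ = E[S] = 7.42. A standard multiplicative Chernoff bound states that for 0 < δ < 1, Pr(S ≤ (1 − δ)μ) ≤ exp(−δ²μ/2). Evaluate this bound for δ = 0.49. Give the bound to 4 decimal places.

0.4103

Exponent = δ²μ/2 = 0.49²·7.42/2 = 0.8908.
Bound = exp(−0.8908) = 0.41034.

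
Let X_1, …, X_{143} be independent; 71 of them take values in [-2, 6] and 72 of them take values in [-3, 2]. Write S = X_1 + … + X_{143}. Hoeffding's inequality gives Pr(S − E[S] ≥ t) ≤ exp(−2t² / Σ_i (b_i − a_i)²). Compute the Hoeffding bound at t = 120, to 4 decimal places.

0.0107

Σ(b_i − a_i)² = 71·8² + 72·5² = 6344.
Exponent = 2·120² / 6344 = 4.53972.
Bound = exp(−4.53972) = 0.01068.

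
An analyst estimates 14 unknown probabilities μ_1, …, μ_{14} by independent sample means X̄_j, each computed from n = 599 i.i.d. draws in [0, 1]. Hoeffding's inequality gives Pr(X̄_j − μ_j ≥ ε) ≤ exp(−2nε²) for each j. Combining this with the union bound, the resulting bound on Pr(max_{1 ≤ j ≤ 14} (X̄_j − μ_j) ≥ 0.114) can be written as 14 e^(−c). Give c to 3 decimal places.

15.569

Union bound over the 14 events: Pr(max_{1 ≤ j ≤ 14} (X̄_j − μ_j) ≥ 0.114) ≤ 14·exp(−2nε²) = 14 exp(−2·599·0.114²).
So c = 2·599·0.114² = 15.5692.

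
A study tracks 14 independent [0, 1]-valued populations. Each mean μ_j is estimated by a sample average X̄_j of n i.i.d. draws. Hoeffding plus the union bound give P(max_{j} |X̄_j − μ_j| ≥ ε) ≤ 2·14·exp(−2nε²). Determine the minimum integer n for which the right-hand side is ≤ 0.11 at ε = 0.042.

Need 2·14·exp(−2nε²) ≤ 0.11, i.e. exp(−2nε²) ≤ 0.11/28.
So 2nε² ≥ ln(28/0.11) = 5.539479.
Hence n ≥ 5.539479/(2·0.042²) = 1570.147.
The smallest integer n is 1571.

1571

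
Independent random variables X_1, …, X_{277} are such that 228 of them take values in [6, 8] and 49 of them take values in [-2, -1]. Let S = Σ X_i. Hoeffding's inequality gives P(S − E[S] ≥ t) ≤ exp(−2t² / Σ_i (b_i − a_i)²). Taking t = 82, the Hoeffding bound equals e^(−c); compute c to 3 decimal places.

13.994

Σ(b_i − a_i)² = 228·2² + 49·1² = 961.
c = 2t² / 961 = 2·82² / 961 = 13.9938.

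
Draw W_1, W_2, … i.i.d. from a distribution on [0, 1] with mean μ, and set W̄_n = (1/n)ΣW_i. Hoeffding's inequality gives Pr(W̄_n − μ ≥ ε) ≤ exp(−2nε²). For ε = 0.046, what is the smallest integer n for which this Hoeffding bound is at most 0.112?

518

Require exp(−2nε²) ≤ 0.112, i.e. 2nε² ≥ ln(1/0.112) = 2.189256.
So n ≥ 2.189256 / (2·0.046²) = 517.310.
The smallest integer n is 518.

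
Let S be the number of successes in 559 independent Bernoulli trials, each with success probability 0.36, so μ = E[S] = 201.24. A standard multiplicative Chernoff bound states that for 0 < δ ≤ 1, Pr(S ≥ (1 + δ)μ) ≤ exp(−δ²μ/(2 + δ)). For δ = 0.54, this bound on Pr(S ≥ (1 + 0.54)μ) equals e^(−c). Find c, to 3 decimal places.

c = δ²μ/(2 + δ) = 0.54²·201.24/(2 + 0.54) = 23.1030.

23.103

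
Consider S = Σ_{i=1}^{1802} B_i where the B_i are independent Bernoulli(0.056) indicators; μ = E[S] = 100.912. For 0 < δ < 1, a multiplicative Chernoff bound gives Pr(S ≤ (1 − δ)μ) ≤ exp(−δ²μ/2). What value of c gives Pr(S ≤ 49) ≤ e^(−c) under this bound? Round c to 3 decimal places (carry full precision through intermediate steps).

Write 49 = (1 − δ)μ, so δ = 1 − 49/100.912 = 0.5144284…
Then the exponent is δ²μ/2 = (μ − 49)²/(2μ) = 13.352504.

13.353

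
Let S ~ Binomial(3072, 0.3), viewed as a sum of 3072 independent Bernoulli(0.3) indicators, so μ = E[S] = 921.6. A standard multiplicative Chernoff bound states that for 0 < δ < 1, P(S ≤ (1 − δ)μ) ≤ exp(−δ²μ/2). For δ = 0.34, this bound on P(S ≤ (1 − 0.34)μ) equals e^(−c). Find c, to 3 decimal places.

c = δ²μ/2 = 0.34²·921.6/2 = 53.2685.

53.268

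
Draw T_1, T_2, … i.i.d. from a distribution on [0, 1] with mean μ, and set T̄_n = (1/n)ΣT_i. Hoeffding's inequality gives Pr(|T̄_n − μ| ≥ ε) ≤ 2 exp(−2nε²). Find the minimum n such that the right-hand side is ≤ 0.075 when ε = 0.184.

49

Require 2·exp(−2nε²) ≤ 0.075, i.e. 2nε² ≥ ln(2/0.075) = 3.283414.
So n ≥ 3.283414 / (2·0.184²) = 48.491.
The smallest integer n is 49.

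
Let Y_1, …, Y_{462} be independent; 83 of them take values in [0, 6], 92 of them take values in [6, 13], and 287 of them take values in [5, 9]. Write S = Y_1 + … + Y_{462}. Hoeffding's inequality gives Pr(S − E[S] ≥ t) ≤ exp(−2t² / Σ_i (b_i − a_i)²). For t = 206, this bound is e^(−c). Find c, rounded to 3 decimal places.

Σ(b_i − a_i)² = 83·6² + 92·7² + 287·4² = 12088.
c = 2t² / 12088 = 2·206² / 12088 = 7.0212.

7.021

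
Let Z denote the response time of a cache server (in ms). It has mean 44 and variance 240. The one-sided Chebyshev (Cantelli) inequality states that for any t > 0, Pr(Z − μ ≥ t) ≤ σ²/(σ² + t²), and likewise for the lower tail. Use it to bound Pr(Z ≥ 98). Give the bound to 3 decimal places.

0.076

Here σ² = 240 and t = 54, so σ² + t² = 3156.
Cantelli's bound: 240/3156 = 0.0760.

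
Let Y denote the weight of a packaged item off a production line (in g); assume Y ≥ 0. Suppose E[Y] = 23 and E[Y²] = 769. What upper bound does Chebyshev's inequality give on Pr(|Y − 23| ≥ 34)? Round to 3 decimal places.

Var(Y) = E[Y²] − (E[Y])² = 769 − 529 = 240.
Chebyshev's inequality: Pr(|Y − μ| ≥ t) ≤ Var(Y)/t² = 240/1156 = 0.2076.

0.208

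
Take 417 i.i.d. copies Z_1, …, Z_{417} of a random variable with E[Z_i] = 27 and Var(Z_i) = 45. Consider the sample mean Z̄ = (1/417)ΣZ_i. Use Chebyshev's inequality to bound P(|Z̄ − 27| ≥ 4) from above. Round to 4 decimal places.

0.0067

Var(Z̄) = Var(Z_i)/n = 45/417 = 0.10791.
Chebyshev: P(|Z̄ − 27| ≥ 4) ≤ Var(Z̄)/(4)² = 45/(417·4²) = 0.0067.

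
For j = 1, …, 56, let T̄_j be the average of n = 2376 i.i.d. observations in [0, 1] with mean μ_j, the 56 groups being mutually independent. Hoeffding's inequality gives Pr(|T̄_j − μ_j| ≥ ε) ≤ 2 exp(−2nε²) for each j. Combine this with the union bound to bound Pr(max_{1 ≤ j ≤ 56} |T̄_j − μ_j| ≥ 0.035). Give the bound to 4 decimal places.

Per-experiment Hoeffding bound: 2·exp(−2·2376·0.035²) = 2·exp(−5.82120) = 0.0059281.
Union bound over 56 events: 56·0.0059281 = 0.33197.

0.3320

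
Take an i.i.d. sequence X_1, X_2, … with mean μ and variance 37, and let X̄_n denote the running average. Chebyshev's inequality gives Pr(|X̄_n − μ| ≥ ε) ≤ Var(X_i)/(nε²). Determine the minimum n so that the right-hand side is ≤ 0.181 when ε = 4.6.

10

Require 37/(n·4.6²) ≤ 0.181, i.e. n ≥ 37/(0.181·4.6²) = 9.661.
The smallest integer n is 10.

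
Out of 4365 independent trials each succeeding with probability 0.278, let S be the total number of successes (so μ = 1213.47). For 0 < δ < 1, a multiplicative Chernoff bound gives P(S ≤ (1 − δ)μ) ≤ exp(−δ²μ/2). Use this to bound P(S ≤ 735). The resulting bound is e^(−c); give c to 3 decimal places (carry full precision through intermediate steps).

Write 735 = (1 − δ)μ, so δ = 1 − 735/1213.47 = 0.394299…
Then the exponent is δ²μ/2 = (μ − 735)²/(2μ) = 94.330120.

94.330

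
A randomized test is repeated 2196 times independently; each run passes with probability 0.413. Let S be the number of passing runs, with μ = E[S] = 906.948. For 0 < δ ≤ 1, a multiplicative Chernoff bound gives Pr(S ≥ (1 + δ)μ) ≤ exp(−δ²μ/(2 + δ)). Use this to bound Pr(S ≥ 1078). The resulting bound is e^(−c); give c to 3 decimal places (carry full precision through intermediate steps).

Write 1078 = (1 + δ)μ, so δ = 1078/906.948 − 1 = 0.1886018…
Then the exponent is δ²μ/(2 + δ) = (1078 − μ)² / (μ·(2 + δ)) = 14.740329.

14.740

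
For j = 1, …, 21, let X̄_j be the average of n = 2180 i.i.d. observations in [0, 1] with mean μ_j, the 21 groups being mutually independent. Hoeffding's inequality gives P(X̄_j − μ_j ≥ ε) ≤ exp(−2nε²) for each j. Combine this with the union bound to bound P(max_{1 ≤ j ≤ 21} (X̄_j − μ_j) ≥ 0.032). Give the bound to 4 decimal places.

0.2417

Per-experiment Hoeffding bound: exp(−2·2180·0.032²) = exp(−4.46464) = 0.011509.
Union bound over 21 events: 21·0.011509 = 0.24169.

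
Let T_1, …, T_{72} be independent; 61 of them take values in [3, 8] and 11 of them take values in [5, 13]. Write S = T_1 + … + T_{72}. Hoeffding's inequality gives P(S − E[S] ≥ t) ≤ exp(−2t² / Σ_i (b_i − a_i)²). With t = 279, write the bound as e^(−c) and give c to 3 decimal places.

69.844

Σ(b_i − a_i)² = 61·5² + 11·8² = 2229.
c = 2t² / 2229 = 2·279² / 2229 = 69.8439.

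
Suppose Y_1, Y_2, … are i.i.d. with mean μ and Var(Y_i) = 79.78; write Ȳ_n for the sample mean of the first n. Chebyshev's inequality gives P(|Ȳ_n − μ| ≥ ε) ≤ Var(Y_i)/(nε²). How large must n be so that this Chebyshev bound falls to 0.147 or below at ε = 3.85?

Require 79.78/(n·3.85²) ≤ 0.147, i.e. n ≥ 79.78/(0.147·3.85²) = 36.615.
The smallest integer n is 37.

37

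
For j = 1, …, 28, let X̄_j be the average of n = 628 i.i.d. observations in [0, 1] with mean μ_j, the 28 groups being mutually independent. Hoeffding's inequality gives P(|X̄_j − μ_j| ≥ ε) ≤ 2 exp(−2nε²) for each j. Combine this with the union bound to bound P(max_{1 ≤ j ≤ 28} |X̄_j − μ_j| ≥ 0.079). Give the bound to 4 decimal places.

0.0221

Per-experiment Hoeffding bound: 2·exp(−2·628·0.079²) = 2·exp(−7.83870) = 0.00078837.
Union bound over 28 events: 28·0.00078837 = 0.02207.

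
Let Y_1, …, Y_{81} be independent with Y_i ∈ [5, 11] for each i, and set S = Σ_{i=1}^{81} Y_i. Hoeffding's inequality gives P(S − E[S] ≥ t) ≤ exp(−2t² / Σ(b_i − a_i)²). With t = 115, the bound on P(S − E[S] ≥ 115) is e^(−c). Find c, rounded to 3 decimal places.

9.071

Σ(b_i − a_i)² = 81·(6)² = 2916.
c = 2t²/2916 = 2·115²/2916 = 9.0706.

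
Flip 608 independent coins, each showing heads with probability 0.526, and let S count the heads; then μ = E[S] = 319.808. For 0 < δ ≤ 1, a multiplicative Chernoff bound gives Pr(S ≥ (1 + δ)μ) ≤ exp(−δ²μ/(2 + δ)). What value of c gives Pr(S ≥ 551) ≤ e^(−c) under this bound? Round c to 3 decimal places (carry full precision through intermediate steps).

Write 551 = (1 + δ)μ, so δ = 551/319.808 − 1 = 0.7229087…
Then the exponent is δ²μ/(2 + δ) = (551 − μ)² / (μ·(2 + δ)) = 61.379478.

61.379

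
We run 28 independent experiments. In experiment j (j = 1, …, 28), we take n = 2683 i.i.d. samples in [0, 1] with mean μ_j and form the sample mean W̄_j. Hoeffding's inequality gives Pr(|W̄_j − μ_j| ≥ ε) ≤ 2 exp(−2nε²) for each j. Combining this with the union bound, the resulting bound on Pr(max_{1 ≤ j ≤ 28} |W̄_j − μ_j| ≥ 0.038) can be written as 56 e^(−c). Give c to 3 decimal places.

7.749

Union bound over the 28 events: Pr(max_{1 ≤ j ≤ 28} |W̄_j − μ_j| ≥ 0.038) ≤ 28·2·exp(−2nε²) = 56 exp(−2·2683·0.038²).
So c = 2·2683·0.038² = 7.7485.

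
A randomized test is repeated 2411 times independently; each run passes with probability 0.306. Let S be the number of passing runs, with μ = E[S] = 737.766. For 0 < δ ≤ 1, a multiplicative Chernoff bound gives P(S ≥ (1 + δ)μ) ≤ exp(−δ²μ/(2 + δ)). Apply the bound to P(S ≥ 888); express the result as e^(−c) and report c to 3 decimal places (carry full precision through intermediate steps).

13.883

Write 888 = (1 + δ)μ, so δ = 888/737.766 − 1 = 0.2036337…
Then the exponent is δ²μ/(2 + δ) = (888 − μ)² / (μ·(2 + δ)) = 13.882843.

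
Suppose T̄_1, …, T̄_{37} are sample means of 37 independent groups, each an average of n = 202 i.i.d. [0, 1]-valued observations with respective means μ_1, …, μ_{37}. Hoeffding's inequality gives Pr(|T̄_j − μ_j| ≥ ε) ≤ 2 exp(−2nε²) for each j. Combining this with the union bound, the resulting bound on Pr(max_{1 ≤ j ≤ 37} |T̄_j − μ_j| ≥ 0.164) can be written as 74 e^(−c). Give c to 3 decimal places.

Union bound over the 37 events: Pr(max_{1 ≤ j ≤ 37} |T̄_j − μ_j| ≥ 0.164) ≤ 37·2·exp(−2nε²) = 74 exp(−2·202·0.164²).
So c = 2·202·0.164² = 10.8660.

10.866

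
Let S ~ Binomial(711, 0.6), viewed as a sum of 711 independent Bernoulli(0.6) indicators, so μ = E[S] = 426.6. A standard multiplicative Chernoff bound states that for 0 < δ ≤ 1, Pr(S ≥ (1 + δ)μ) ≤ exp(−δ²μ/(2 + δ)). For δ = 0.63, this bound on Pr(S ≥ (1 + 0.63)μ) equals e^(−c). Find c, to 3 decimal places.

c = δ²μ/(2 + δ) = 0.63²·426.6/(2 + 0.63) = 64.3793.

64.379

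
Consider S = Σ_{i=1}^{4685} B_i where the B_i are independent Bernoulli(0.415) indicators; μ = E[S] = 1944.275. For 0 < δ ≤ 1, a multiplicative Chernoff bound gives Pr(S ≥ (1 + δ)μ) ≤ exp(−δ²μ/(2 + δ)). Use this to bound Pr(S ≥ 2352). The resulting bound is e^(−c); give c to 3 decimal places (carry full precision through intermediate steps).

38.694

Write 2352 = (1 + δ)μ, so δ = 2352/1944.275 − 1 = 0.2097054…
Then the exponent is δ²μ/(2 + δ) = (2352 − μ)² / (μ·(2 + δ)) = 38.693909.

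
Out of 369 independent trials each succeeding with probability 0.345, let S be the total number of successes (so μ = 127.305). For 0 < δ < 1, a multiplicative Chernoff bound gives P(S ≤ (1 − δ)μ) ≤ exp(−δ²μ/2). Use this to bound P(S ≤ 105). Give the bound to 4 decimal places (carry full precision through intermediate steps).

0.1417

Write 105 = (1 − δ)μ, so δ = 1 − 105/127.305 = 0.1752091…
Then the exponent is δ²μ/2 = (μ − 105)²/(2μ) = 1.954020.
Bound = exp(−1.954020) = 0.14170.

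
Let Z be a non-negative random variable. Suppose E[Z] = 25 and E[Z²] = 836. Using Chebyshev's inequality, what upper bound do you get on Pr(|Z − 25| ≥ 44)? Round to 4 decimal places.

0.1090

Var(Z) = E[Z²] − (E[Z])² = 836 − 625 = 211.
Chebyshev's inequality: Pr(|Z − μ| ≥ t) ≤ Var(Z)/t² = 211/1936 = 0.1090.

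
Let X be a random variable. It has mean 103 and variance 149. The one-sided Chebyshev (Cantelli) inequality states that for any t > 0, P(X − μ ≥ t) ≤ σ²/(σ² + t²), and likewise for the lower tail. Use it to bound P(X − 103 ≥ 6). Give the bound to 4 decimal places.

0.8054

Here σ² = 149 and t = 6, so σ² + t² = 185.
Cantelli's bound: 149/185 = 0.8054.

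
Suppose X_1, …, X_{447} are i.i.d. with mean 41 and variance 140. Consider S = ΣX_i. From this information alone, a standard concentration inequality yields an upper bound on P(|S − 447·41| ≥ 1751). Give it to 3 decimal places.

With mean and variance of each term known, Chebyshev's inequality bounds the deviation of the sum (or sample mean).
Var(S) = n·Var(X_i) = 447·140 = 62580.
Chebyshev: P(|S − 447·41| ≥ 1751) ≤ Var(S)/1751² = 62580/3066001 = 0.0204.

0.020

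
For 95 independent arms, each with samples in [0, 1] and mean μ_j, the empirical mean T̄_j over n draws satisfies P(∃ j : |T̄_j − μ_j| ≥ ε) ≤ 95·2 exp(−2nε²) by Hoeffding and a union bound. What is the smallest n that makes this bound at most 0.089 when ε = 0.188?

Need 2·95·exp(−2nε²) ≤ 0.089, i.e. exp(−2nε²) ≤ 0.089/190.
So 2nε² ≥ ln(190/0.089) = 7.666143.
Hence n ≥ 7.666143/(2·0.188²) = 108.450.
The smallest integer n is 109.

109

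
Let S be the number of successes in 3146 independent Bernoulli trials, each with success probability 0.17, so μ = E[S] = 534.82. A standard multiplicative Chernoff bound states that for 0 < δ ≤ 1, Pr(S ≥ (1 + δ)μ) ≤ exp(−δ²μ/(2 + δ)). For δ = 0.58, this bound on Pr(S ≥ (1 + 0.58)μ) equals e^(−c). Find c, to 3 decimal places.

c = δ²μ/(2 + δ) = 0.58²·534.82/(2 + 0.58) = 69.7339.

69.734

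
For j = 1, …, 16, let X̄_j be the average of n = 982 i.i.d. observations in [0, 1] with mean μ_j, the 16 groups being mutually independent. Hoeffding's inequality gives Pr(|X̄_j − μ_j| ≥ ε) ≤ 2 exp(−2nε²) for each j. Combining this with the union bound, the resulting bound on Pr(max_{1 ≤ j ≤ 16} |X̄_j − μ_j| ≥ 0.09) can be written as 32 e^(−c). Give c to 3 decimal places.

15.908

Union bound over the 16 events: Pr(max_{1 ≤ j ≤ 16} |X̄_j − μ_j| ≥ 0.09) ≤ 16·2·exp(−2nε²) = 32 exp(−2·982·0.09²).
So c = 2·982·0.09² = 15.9084.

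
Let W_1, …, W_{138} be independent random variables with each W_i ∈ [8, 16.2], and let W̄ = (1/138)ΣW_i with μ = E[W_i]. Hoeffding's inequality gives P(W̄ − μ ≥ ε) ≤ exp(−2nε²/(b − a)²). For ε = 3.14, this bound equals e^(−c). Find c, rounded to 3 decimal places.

40.471

c = 2nε²/(b − a)² = 2·138·3.14² / 8.2² = 40.4707.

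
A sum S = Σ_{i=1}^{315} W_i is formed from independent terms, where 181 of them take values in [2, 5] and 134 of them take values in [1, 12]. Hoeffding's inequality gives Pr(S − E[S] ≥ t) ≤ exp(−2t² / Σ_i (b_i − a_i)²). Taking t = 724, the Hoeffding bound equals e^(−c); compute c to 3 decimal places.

58.754

Σ(b_i − a_i)² = 181·3² + 134·11² = 17843.
c = 2t² / 17843 = 2·724² / 17843 = 58.7542.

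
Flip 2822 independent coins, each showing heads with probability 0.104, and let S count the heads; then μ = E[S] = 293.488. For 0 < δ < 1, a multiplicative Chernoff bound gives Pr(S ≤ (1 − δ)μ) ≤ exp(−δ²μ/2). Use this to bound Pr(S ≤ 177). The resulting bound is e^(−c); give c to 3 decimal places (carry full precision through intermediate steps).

Write 177 = (1 − δ)μ, so δ = 1 − 177/293.488 = 0.3969089…
Then the exponent is δ²μ/2 = (μ − 177)²/(2μ) = 23.117562.

23.118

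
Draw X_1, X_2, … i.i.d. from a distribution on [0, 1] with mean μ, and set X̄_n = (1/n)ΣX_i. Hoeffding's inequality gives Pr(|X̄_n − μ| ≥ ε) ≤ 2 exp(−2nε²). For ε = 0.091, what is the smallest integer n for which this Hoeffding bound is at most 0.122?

Require 2·exp(−2nε²) ≤ 0.122, i.e. 2nε² ≥ ln(2/0.122) = 2.796881.
So n ≥ 2.796881 / (2·0.091²) = 168.873.
The smallest integer n is 169.

169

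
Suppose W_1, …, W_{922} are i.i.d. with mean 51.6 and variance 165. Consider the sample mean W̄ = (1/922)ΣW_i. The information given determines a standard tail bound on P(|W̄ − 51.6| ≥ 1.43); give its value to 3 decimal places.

With mean and variance of each term known, Chebyshev's inequality bounds the deviation of the sum (or sample mean).
Var(W̄) = Var(W_i)/n = 165/922 = 0.17896.
Chebyshev: P(|W̄ − 51.6| ≥ 1.43) ≤ Var(W̄)/(1.43)² = 165/(922·1.43²) = 0.0875.

0.088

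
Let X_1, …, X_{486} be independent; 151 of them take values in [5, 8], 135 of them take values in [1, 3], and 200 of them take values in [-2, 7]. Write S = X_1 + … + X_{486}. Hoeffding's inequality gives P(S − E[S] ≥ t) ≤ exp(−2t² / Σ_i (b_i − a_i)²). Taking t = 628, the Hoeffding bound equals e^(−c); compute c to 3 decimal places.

43.581

Σ(b_i − a_i)² = 151·3² + 135·2² + 200·9² = 18099.
c = 2t² / 18099 = 2·628² / 18099 = 43.5808.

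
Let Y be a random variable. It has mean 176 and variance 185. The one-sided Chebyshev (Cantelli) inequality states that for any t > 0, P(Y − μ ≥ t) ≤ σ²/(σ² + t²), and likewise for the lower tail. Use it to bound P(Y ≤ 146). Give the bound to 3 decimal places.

0.171

Here σ² = 185 and t = 30, so σ² + t² = 1085.
Cantelli's bound: 185/1085 = 0.1705.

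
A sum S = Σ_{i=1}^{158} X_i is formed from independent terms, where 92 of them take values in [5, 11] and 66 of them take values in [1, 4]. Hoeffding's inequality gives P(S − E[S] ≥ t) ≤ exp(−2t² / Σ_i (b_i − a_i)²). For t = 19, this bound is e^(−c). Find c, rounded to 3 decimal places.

0.185

Σ(b_i − a_i)² = 92·6² + 66·3² = 3906.
c = 2t² / 3906 = 2·19² / 3906 = 0.1848.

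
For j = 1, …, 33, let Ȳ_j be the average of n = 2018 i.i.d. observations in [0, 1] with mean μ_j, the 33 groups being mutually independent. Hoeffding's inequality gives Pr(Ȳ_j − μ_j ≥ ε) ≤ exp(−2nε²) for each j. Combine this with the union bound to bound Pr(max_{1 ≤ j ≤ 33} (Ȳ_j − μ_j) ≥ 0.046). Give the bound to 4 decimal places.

0.0065

Per-experiment Hoeffding bound: exp(−2·2018·0.046²) = exp(−8.54018) = 0.00019546.
Union bound over 33 events: 33·0.00019546 = 0.00645.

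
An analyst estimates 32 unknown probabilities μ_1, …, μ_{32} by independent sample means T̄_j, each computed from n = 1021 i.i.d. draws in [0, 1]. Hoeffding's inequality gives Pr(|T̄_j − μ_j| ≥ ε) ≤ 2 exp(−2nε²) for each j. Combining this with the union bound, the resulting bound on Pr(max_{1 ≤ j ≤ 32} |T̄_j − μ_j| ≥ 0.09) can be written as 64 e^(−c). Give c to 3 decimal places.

16.540

Union bound over the 32 events: Pr(max_{1 ≤ j ≤ 32} |T̄_j − μ_j| ≥ 0.09) ≤ 32·2·exp(−2nε²) = 64 exp(−2·1021·0.09²).
So c = 2·1021·0.09² = 16.5402.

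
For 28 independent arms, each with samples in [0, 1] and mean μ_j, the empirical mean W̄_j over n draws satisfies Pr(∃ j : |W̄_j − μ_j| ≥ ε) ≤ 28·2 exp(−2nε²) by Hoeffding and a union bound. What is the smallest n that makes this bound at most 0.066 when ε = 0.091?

Need 2·28·exp(−2nε²) ≤ 0.066, i.e. exp(−2nε²) ≤ 0.066/56.
So 2nε² ≥ ln(56/0.066) = 6.743452.
Hence n ≥ 6.743452/(2·0.091²) = 407.164.
The smallest integer n is 408.

408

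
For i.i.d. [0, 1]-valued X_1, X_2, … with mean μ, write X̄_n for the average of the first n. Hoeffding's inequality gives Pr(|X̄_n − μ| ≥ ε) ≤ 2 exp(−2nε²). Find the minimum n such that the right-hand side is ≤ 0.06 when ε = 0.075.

Require 2·exp(−2nε²) ≤ 0.06, i.e. 2nε² ≥ ln(2/0.06) = 3.506558.
So n ≥ 3.506558 / (2·0.075²) = 311.694.
The smallest integer n is 312.

312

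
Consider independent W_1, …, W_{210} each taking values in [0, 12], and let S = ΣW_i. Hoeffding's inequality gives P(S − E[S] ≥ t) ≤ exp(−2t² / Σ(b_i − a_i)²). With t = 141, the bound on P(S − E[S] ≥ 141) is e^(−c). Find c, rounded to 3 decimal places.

1.315

Σ(b_i − a_i)² = 210·(12)² = 30240.
c = 2t²/30240 = 2·141²/30240 = 1.3149.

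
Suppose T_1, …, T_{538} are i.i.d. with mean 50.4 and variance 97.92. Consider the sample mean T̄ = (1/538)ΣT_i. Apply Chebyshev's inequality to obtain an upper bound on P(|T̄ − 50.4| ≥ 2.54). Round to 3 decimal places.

0.028

Var(T̄) = Var(T_i)/n = 97.92/538 = 0.18201.
Chebyshev: P(|T̄ − 50.4| ≥ 2.54) ≤ Var(T̄)/(2.54)² = 97.92/(538·2.54²) = 0.0282.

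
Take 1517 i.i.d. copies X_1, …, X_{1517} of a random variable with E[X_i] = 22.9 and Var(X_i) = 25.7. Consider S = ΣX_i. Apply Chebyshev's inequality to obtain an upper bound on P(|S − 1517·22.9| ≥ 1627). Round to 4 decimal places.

Var(S) = n·Var(X_i) = 1517·25.7 = 38986.9.
Chebyshev: P(|S − 1517·22.9| ≥ 1627) ≤ Var(S)/1627² = 38986.9/2647129 = 0.0147.

0.0147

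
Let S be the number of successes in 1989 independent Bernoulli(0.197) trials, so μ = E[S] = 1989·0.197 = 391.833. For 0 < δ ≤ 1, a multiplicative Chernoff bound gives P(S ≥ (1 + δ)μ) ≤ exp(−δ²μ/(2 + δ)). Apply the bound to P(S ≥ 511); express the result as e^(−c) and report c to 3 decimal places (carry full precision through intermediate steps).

Write 511 = (1 + δ)μ, so δ = 511/391.833 − 1 = 0.304127…
Then the exponent is δ²μ/(2 + δ) = (511 − μ)² / (μ·(2 + δ)) = 15.729126.

15.729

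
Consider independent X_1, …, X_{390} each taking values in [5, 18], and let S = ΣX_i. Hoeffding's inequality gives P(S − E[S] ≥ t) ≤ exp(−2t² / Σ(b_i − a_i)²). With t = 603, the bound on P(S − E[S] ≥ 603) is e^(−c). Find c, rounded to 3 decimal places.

11.034

Σ(b_i − a_i)² = 390·(13)² = 65910.
c = 2t²/65910 = 2·603²/65910 = 11.0335.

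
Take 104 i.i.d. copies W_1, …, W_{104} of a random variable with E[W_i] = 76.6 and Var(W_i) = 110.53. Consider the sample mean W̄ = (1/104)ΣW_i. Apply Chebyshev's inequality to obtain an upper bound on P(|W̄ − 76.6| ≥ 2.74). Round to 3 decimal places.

0.142

Var(W̄) = Var(W_i)/n = 110.53/104 = 1.0628.
Chebyshev: P(|W̄ − 76.6| ≥ 2.74) ≤ Var(W̄)/(2.74)² = 110.53/(104·2.74²) = 0.1416.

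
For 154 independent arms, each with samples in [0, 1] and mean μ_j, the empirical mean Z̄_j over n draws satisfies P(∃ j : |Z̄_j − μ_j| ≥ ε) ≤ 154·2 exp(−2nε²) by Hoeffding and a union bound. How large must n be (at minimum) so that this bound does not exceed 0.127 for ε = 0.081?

Need 2·154·exp(−2nε²) ≤ 0.127, i.e. exp(−2nε²) ≤ 0.127/308.
So 2nε² ≥ ln(308/0.127) = 7.793668.
Hence n ≥ 7.793668/(2·0.081²) = 593.939.
The smallest integer n is 594.

594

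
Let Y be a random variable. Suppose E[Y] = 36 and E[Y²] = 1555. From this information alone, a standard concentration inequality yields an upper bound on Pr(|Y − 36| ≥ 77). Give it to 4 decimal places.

0.0437

The first two moments determine the variance, so Chebyshev's inequality is the sharpest standard bound available.
Var(Y) = E[Y²] − (E[Y])² = 1555 − 1296 = 259.
Chebyshev's inequality: Pr(|Y − μ| ≥ t) ≤ Var(Y)/t² = 259/5929 = 0.0437.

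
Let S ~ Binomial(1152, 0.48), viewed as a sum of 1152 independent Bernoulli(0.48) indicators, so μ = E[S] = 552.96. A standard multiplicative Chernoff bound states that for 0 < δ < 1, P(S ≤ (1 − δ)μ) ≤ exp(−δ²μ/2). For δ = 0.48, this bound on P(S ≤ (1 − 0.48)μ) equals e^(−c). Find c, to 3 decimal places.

63.701

c = δ²μ/2 = 0.48²·552.96/2 = 63.7010.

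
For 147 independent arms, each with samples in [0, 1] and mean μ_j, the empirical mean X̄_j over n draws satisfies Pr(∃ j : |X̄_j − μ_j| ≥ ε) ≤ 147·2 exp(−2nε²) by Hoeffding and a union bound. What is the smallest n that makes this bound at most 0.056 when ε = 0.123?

284

Need 2·147·exp(−2nε²) ≤ 0.056, i.e. exp(−2nε²) ≤ 0.056/294.
So 2nε² ≥ ln(294/0.056) = 8.565983.
Hence n ≥ 8.565983/(2·0.123²) = 283.098.
The smallest integer n is 284.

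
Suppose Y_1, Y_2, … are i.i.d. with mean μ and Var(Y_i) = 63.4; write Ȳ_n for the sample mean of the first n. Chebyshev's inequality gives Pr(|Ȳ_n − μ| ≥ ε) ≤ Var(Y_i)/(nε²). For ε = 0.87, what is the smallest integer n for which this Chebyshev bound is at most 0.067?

1251

Require 63.4/(n·0.87²) ≤ 0.067, i.e. n ≥ 63.4/(0.067·0.87²) = 1250.190.
The smallest integer n is 1251.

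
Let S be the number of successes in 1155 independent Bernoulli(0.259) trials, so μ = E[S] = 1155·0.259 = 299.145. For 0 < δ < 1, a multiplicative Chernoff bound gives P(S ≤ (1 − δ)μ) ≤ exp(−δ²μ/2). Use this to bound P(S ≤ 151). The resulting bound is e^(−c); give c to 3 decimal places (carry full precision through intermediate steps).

36.683

Write 151 = (1 − δ)μ, so δ = 1 − 151/299.145 = 0.4952281…
Then the exponent is δ²μ/2 = (μ − 151)²/(2μ) = 36.682781.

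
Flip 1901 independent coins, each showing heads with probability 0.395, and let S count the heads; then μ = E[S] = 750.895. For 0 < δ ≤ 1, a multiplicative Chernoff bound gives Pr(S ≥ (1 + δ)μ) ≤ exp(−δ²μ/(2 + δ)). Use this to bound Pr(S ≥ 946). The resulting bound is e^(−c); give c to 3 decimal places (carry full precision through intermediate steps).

22.433

Write 946 = (1 + δ)μ, so δ = 946/750.895 − 1 = 0.2598299…
Then the exponent is δ²μ/(2 + δ) = (946 − μ)² / (μ·(2 + δ)) = 22.432714.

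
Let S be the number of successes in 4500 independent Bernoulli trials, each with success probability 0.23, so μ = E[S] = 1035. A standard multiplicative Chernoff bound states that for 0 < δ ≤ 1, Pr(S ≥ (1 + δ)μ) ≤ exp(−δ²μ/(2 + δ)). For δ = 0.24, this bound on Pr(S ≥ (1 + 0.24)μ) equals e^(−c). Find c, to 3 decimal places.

26.614

c = δ²μ/(2 + δ) = 0.24²·1035/(2 + 0.24) = 26.6143.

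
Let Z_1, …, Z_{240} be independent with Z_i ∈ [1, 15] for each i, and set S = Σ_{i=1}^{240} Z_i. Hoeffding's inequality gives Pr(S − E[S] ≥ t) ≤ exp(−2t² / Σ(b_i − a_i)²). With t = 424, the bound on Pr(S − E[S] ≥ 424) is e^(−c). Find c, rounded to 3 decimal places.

7.644

Σ(b_i − a_i)² = 240·(14)² = 47040.
c = 2t²/47040 = 2·424²/47040 = 7.6435.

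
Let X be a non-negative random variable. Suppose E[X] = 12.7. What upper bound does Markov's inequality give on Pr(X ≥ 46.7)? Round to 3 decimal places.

Markov's inequality: for a non-negative random variable, Pr(X ≥ a) ≤ E[X]/a.
Here E[X] = 12.7 and a = 46.7, so the bound is 12.7/46.7 = 0.2719.

0.272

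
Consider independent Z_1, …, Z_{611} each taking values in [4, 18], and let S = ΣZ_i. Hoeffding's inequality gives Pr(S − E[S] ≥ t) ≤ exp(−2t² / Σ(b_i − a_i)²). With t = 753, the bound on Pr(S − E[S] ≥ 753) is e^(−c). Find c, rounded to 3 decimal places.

Σ(b_i − a_i)² = 611·(14)² = 119756.
c = 2t²/119756 = 2·753²/119756 = 9.4694.

9.469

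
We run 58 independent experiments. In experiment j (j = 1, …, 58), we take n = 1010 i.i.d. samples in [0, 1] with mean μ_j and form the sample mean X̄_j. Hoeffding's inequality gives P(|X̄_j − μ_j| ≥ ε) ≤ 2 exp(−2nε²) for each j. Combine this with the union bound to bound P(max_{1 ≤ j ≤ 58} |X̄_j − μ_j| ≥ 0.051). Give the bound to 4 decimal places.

Per-experiment Hoeffding bound: 2·exp(−2·1010·0.051²) = 2·exp(−5.25402) = 0.010453.
Union bound over 58 events: 58·0.010453 = 0.60627.

0.6063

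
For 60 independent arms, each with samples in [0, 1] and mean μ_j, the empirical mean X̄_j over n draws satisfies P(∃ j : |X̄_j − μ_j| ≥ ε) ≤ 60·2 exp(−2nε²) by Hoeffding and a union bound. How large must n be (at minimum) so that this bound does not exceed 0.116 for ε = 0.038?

Need 2·60·exp(−2nε²) ≤ 0.116, i.e. exp(−2nε²) ≤ 0.116/120.
So 2nε² ≥ ln(120/0.116) = 6.941657.
Hence n ≥ 6.941657/(2·0.038²) = 2403.621.
The smallest integer n is 2404.

2404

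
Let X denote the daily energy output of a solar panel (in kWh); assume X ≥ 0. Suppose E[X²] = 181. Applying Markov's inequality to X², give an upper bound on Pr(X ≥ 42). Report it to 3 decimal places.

Since X ≥ 0, the event {X ≥ 42} is the same as {X² ≥ 1764}.
Markov's inequality applied to X² gives Pr(X² ≥ 1764) ≤ E[X²]/1764 = 181/1764 = 0.1026.

0.103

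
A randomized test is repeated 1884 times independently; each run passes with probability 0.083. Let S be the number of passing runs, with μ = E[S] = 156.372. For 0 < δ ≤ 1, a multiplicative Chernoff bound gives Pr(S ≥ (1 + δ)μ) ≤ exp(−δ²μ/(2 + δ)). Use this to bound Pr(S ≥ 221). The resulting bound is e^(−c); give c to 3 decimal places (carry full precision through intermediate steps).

Write 221 = (1 + δ)μ, so δ = 221/156.372 − 1 = 0.4132965…
Then the exponent is δ²μ/(2 + δ) = (221 − μ)² / (μ·(2 + δ)) = 11.068066.

11.068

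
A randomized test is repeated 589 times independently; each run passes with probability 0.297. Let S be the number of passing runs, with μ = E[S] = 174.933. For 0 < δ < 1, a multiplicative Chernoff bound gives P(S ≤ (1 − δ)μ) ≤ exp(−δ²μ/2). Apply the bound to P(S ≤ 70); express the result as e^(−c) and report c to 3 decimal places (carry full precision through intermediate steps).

Write 70 = (1 − δ)μ, so δ = 1 − 70/174.933 = 0.5998468…
Then the exponent is δ²μ/2 = (μ − 70)²/(2μ) = 31.471862.

31.472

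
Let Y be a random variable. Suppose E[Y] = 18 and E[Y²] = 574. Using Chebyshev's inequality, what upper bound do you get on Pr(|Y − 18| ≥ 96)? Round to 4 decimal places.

Var(Y) = E[Y²] − (E[Y])² = 574 − 324 = 250.
Chebyshev's inequality: Pr(|Y − μ| ≥ t) ≤ Var(Y)/t² = 250/9216 = 0.0271.

0.0271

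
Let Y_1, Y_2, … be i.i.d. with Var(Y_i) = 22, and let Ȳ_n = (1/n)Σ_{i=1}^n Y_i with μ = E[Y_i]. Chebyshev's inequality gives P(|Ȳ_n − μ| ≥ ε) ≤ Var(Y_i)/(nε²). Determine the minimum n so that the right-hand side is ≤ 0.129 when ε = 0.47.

Require 22/(n·0.47²) ≤ 0.129, i.e. n ≥ 22/(0.129·0.47²) = 772.035.
The smallest integer n is 773.

773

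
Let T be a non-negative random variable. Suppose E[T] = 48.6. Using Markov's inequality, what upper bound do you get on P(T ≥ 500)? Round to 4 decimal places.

0.0972

Markov's inequality: for a non-negative random variable, P(T ≥ a) ≤ E[T]/a.
Here E[T] = 48.6 and a = 500, so the bound is 48.6/500 = 0.0972.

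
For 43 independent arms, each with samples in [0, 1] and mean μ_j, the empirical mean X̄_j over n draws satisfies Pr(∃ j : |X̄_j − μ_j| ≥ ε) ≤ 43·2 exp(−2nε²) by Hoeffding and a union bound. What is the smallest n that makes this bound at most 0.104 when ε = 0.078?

Need 2·43·exp(−2nε²) ≤ 0.104, i.e. exp(−2nε²) ≤ 0.104/86.
So 2nε² ≥ ln(86/0.104) = 6.717712.
Hence n ≥ 6.717712/(2·0.078²) = 552.080.
The smallest integer n is 553.

553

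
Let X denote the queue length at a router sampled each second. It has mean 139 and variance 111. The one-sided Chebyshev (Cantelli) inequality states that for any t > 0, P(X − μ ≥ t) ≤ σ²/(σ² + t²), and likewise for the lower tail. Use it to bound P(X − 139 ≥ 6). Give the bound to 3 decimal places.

Here σ² = 111 and t = 6, so σ² + t² = 147.
Cantelli's bound: 111/147 = 0.7551.

0.755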